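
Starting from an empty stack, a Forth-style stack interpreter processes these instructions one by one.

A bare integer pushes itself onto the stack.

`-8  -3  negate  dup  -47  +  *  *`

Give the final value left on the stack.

1056

-8     → [-8]
-3     → [-8, -3]
negate → [-8, 3]
dup    → [-8, 3, 3]
-47    → [-8, 3, 3, -47]
+      → [-8, 3, -44]
*      → [-8, -132]
*      → [1056]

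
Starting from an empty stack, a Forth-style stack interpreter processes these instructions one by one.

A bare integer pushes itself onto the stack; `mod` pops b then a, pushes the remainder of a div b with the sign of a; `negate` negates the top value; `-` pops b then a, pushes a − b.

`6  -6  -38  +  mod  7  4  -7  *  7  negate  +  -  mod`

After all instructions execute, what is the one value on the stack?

6      : 6
-6     : 6 -6
-38    : 6 -6 -38
+      : 6 -44
mod    : 6
7      : 6 7
4      : 6 7 4
-7     : 6 7 4 -7
*      : 6 7 -28
7      : 6 7 -28 7
negate : 6 7 -28 -7
+      : 6 7 -35
-      : 6 42
mod    : 6

6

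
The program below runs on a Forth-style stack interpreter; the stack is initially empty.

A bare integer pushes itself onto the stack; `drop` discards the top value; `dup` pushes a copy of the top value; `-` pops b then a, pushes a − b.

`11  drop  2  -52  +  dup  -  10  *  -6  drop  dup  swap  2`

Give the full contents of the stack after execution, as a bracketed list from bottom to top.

11    11
drop  (empty)
2     2
-52   2 -52
+     -50
dup   -50 -50
-     0
10    0 10
*     0
-6    0 -6
drop  0
dup   0 0
swap  0 0
2     0 0 2

[0, 0, 2]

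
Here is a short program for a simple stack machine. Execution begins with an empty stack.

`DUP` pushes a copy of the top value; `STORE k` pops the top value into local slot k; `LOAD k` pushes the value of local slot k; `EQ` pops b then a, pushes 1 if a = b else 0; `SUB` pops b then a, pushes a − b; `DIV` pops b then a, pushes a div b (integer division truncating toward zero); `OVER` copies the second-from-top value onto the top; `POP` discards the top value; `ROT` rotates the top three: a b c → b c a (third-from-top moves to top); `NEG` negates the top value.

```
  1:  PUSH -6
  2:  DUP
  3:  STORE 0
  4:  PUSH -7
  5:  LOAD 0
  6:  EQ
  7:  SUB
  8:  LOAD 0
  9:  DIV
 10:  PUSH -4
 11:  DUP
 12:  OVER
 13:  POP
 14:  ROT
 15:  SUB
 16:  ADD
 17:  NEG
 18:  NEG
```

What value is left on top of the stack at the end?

PUSH -6 → -6
DUP     → -6 -6
STORE 0 → -6
PUSH -7 → -6 -7
LOAD 0  → -6 -7 -6
EQ      → -6 0
SUB     → -6
LOAD 0  → -6 -6
DIV     → 1
PUSH -4 → 1 -4
DUP     → 1 -4 -4
OVER    → 1 -4 -4 -4
POP     → 1 -4 -4
ROT     → -4 -4 1
SUB     → -4 -5
ADD     → -9
NEG     → 9
NEG     → -9

-9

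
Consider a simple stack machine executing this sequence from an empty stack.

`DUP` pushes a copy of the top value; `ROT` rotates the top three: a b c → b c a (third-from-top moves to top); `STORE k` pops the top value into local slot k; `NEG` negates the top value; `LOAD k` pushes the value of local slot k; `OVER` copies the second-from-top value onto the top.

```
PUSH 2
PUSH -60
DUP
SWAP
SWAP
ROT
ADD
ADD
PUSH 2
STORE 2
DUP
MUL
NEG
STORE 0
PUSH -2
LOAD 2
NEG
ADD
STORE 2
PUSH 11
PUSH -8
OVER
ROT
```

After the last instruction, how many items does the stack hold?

PUSH 2   → [2]
PUSH -60 → [2, -60]
DUP      → [2, -60, -60]
SWAP     → [2, -60, -60]
SWAP     → [2, -60, -60]
ROT      → [-60, -60, 2]
ADD      → [-60, -58]
ADD      → [-118]
PUSH 2   → [-118, 2]
STORE 2  → [-118]
DUP      → [-118, -118]
MUL      → [13924]
NEG      → [-13924]
STORE 0  → []
PUSH -2  → [-2]
LOAD 2   → [-2, 2]
NEG      → [-2, -2]
ADD      → [-4]
STORE 2  → []
PUSH 11  → [11]
PUSH -8  → [11, -8]
OVER     → [11, -8, 11]
ROT      → [-8, 11, 11]

3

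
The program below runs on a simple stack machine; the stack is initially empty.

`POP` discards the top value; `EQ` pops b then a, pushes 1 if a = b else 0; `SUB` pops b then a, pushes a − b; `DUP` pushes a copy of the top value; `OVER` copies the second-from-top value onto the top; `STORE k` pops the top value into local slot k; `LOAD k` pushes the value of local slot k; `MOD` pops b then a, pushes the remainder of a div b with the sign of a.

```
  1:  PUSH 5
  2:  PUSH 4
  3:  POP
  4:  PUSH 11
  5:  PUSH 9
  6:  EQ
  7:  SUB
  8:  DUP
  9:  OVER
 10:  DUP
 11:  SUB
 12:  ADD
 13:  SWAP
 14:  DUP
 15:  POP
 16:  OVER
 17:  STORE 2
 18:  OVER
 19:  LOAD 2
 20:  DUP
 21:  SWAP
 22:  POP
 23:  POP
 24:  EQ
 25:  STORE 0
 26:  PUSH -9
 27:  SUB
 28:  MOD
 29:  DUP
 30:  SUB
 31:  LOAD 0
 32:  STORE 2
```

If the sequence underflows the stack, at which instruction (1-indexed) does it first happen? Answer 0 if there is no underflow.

PUSH 5  : 5
PUSH 4  : 5 4
POP     : 5
PUSH 11 : 5 11
PUSH 9  : 5 11 9
EQ      : 5 0
SUB     : 5
DUP     : 5 5
OVER    : 5 5 5
DUP     : 5 5 5 5
SUB     : 5 5 0
ADD     : 5 5
SWAP    : 5 5
DUP     : 5 5 5
POP     : 5 5
OVER    : 5 5 5
STORE 2 : 5 5
OVER    : 5 5 5
LOAD 2  : 5 5 5 5
DUP     : 5 5 5 5 5
SWAP    : 5 5 5 5 5
POP     : 5 5 5 5
POP     : 5 5 5
EQ      : 5 1
STORE 0 : 5
PUSH -9 : 5 -9
SUB     : 14
MOD  — needs 2 operands, stack has 1 → underflow

28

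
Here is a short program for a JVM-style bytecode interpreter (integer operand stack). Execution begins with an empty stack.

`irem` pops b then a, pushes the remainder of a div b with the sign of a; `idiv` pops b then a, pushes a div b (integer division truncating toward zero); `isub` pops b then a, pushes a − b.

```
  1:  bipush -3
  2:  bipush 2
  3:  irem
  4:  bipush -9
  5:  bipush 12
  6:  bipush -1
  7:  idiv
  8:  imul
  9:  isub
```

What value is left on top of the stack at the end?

-109

bipush -3 : -3
bipush 2  : -3 2
irem      : -1
bipush -9 : -1 -9
bipush 12 : -1 -9 12
bipush -1 : -1 -9 12 -1
idiv      : -1 -9 -12
imul      : -1 108
isub      : -109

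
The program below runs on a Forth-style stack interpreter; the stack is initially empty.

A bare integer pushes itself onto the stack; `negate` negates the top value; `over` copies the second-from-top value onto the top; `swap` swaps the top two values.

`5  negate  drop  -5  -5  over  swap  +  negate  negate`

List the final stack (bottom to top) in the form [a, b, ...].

[-5, -10]

5      : [5]
negate : [-5]
drop   : []
-5     : [-5]
-5     : [-5, -5]
over   : [-5, -5, -5]
swap   : [-5, -5, -5]
+      : [-5, -10]
negate : [-5, 10]
negate : [-5, -10]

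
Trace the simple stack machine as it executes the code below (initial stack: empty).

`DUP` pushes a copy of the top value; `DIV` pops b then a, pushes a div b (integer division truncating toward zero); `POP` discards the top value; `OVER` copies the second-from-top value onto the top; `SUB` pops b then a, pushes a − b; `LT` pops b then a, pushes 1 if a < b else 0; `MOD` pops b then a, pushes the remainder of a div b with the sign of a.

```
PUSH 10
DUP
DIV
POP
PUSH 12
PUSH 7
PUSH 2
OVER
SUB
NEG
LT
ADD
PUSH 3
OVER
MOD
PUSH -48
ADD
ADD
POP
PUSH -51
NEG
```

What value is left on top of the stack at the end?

PUSH 10  → [10]
DUP      → [10, 10]
DIV      → [1]
POP      → []
PUSH 12  → [12]
PUSH 7   → [12, 7]
PUSH 2   → [12, 7, 2]
OVER     → [12, 7, 2, 7]
SUB      → [12, 7, -5]
NEG      → [12, 7, 5]
LT       → [12, 0]
ADD      → [12]
PUSH 3   → [12, 3]
OVER     → [12, 3, 12]
MOD      → [12, 3]
PUSH -48 → [12, 3, -48]
ADD      → [12, -45]
ADD      → [-33]
POP      → []
PUSH -51 → [-51]
NEG      → [51]

51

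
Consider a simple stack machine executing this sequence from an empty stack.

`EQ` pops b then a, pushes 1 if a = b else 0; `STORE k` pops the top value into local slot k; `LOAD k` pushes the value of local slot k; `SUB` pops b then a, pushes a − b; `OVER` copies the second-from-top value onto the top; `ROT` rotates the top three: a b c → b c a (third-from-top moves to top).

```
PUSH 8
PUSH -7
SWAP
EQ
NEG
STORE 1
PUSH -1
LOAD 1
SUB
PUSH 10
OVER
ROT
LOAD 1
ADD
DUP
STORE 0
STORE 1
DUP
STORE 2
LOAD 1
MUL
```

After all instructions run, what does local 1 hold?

PUSH 8   [8]
PUSH -7  [8, -7]
SWAP     [-7, 8]
EQ       [0]
NEG      [0]
STORE 1  []
PUSH -1  [-1]
LOAD 1   [-1, 0]
SUB      [-1]
PUSH 10  [-1, 10]
OVER     [-1, 10, -1]
ROT      [10, -1, -1]
LOAD 1   [10, -1, -1, 0]
ADD      [10, -1, -1]
DUP      [10, -1, -1, -1]
STORE 0  [10, -1, -1]
STORE 1  [10, -1]
DUP      [10, -1, -1]
STORE 2  [10, -1]
LOAD 1   [10, -1, -1]
MUL      [10, 1]

-1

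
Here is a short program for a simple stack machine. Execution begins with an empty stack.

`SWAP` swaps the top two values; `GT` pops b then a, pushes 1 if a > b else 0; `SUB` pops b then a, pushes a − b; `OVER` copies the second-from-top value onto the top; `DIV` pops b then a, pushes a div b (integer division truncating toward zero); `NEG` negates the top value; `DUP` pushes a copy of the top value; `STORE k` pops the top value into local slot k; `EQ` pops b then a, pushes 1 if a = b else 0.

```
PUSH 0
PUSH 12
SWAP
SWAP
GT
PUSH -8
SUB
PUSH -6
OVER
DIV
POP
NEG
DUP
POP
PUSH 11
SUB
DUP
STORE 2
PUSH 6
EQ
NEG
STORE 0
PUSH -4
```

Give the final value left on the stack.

-4

PUSH 0  → [0]
PUSH 12 → [0, 12]
SWAP    → [12, 0]
SWAP    → [0, 12]
GT      → [0]
PUSH -8 → [0, -8]
SUB     → [8]
PUSH -6 → [8, -6]
OVER    → [8, -6, 8]
DIV     → [8, 0]
POP     → [8]
NEG     → [-8]
DUP     → [-8, -8]
POP     → [-8]
PUSH 11 → [-8, 11]
SUB     → [-19]
DUP     → [-19, -19]
STORE 2 → [-19]
PUSH 6  → [-19, 6]
EQ      → [0]
NEG     → [0]
STORE 0 → []
PUSH -4 → [-4]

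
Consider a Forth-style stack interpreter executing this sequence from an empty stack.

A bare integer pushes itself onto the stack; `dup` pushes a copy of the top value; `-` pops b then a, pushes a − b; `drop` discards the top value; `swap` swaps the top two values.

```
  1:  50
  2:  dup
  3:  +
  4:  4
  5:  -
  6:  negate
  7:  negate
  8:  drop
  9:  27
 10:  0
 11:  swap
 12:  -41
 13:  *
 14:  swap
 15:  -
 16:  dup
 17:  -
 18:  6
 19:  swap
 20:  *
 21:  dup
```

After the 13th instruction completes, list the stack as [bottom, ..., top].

50     : [50]
dup    : [50, 50]
+      : [100]
4      : [100, 4]
-      : [96]
negate : [-96]
negate : [96]
drop   : []
27     : [27]
0      : [27, 0]
swap   : [0, 27]
-41    : [0, 27, -41]
*      : [0, -1107]

[0, -1107]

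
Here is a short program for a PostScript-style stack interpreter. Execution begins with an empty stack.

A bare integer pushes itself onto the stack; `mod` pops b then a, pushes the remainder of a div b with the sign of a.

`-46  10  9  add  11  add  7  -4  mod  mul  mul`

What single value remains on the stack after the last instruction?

-46 → [-46]
10  → [-46, 10]
9   → [-46, 10, 9]
add → [-46, 19]
11  → [-46, 19, 11]
add → [-46, 30]
7   → [-46, 30, 7]
-4  → [-46, 30, 7, -4]
mod → [-46, 30, 3]
mul → [-46, 90]
mul → [-4140]

-4140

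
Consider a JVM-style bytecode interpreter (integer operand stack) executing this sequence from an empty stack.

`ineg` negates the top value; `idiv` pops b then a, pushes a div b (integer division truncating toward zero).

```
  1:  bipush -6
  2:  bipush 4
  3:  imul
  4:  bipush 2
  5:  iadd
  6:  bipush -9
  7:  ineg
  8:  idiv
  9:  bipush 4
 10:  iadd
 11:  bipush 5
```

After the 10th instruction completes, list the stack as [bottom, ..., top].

bipush -6 -> -6
bipush 4  -> -6 4
imul      -> -24
bipush 2  -> -24 2
iadd      -> -22
bipush -9 -> -22 -9
ineg      -> -22 9
idiv      -> -2
bipush 4  -> -2 4
iadd      -> 2

[2]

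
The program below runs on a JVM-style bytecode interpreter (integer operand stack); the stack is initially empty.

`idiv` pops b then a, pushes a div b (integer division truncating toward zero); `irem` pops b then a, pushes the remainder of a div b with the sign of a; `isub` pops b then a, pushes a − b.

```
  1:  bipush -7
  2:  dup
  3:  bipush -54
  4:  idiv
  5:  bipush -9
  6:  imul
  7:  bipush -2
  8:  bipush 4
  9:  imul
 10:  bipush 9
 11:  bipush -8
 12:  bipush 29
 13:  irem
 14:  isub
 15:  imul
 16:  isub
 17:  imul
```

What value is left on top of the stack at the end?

-952

bipush -7  → [-7]
dup        → [-7, -7]
bipush -54 → [-7, -7, -54]
idiv       → [-7, 0]
bipush -9  → [-7, 0, -9]
imul       → [-7, 0]
bipush -2  → [-7, 0, -2]
bipush 4   → [-7, 0, -2, 4]
imul       → [-7, 0, -8]
bipush 9   → [-7, 0, -8, 9]
bipush -8  → [-7, 0, -8, 9, -8]
bipush 29  → [-7, 0, -8, 9, -8, 29]
irem       → [-7, 0, -8, 9, -8]
isub       → [-7, 0, -8, 17]
imul       → [-7, 0, -136]
isub       → [-7, 136]
imul       → [-952]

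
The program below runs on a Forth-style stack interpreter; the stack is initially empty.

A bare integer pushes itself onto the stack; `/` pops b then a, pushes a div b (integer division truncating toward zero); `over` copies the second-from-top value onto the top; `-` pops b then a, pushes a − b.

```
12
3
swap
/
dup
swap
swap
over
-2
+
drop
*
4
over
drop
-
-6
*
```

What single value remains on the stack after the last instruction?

24

12   : 12
3    : 12 3
swap : 3 12
/    : 0
dup  : 0 0
swap : 0 0
swap : 0 0
over : 0 0 0
-2   : 0 0 0 -2
+    : 0 0 -2
drop : 0 0
*    : 0
4    : 0 4
over : 0 4 0
drop : 0 4
-    : -4
-6   : -4 -6
*    : 24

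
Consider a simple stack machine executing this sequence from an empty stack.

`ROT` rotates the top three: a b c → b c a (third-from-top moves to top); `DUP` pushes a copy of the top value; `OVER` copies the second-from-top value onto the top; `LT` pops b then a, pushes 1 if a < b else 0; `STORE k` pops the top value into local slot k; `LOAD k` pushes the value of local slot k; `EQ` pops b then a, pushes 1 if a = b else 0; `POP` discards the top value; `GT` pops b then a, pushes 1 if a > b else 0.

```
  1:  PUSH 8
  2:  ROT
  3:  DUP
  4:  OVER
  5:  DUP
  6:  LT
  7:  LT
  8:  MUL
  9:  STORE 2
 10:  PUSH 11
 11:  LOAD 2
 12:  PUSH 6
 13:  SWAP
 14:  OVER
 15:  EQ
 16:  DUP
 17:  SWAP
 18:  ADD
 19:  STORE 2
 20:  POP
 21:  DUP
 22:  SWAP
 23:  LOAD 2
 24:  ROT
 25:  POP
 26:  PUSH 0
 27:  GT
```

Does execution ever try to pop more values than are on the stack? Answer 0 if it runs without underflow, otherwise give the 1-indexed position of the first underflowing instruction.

PUSH 8 -> [8]
ROT  — needs 3 operands, stack has 1 → underflow

2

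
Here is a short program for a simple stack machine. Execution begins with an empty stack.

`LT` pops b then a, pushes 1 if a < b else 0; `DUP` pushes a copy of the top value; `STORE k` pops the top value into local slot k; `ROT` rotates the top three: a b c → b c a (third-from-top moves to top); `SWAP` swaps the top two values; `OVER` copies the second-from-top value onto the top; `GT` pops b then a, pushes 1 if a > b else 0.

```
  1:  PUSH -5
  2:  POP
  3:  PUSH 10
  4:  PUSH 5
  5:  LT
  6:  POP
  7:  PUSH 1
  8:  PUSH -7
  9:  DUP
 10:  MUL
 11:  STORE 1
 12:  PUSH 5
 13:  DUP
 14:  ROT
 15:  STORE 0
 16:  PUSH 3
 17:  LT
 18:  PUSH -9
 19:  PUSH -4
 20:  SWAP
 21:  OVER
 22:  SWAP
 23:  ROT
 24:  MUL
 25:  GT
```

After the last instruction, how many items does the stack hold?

PUSH -5 → -5
POP     → (empty)
PUSH 10 → 10
PUSH 5  → 10 5
LT      → 0
POP     → (empty)
PUSH 1  → 1
PUSH -7 → 1 -7
DUP     → 1 -7 -7
MUL     → 1 49
STORE 1 → 1
PUSH 5  → 1 5
DUP     → 1 5 5
ROT     → 5 5 1
STORE 0 → 5 5
PUSH 3  → 5 5 3
LT      → 5 0
PUSH -9 → 5 0 -9
PUSH -4 → 5 0 -9 -4
SWAP    → 5 0 -4 -9
OVER    → 5 0 -4 -9 -4
SWAP    → 5 0 -4 -4 -9
ROT     → 5 0 -4 -9 -4
MUL     → 5 0 -4 36
GT      → 5 0 0

3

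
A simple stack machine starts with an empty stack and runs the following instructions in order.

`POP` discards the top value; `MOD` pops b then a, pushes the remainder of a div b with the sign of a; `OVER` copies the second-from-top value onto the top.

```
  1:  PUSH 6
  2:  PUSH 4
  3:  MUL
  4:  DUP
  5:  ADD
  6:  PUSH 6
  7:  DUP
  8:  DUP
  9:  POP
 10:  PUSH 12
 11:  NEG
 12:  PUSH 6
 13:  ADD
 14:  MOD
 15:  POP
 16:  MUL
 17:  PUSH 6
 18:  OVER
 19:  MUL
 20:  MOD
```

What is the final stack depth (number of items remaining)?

1

PUSH 6  -> [6]
PUSH 4  -> [6, 4]
MUL     -> [24]
DUP     -> [24, 24]
ADD     -> [48]
PUSH 6  -> [48, 6]
DUP     -> [48, 6, 6]
DUP     -> [48, 6, 6, 6]
POP     -> [48, 6, 6]
PUSH 12 -> [48, 6, 6, 12]
NEG     -> [48, 6, 6, -12]
PUSH 6  -> [48, 6, 6, -12, 6]
ADD     -> [48, 6, 6, -6]
MOD     -> [48, 6, 0]
POP     -> [48, 6]
MUL     -> [288]
PUSH 6  -> [288, 6]
OVER    -> [288, 6, 288]
MUL     -> [288, 1728]
MOD     -> [288]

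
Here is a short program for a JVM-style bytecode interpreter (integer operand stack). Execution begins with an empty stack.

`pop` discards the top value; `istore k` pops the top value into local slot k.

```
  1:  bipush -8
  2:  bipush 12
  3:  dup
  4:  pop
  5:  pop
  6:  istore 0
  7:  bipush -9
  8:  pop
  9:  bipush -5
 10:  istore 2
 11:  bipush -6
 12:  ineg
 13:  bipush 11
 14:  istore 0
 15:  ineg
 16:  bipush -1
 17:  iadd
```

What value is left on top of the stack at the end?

-7

bipush -8  -8
bipush 12  -8 12
dup        -8 12 12
pop        -8 12
pop        -8
istore 0   (empty)
bipush -9  -9
pop        (empty)
bipush -5  -5
istore 2   (empty)
bipush -6  -6
ineg       6
bipush 11  6 11
istore 0   6
ineg       -6
bipush -1  -6 -1
iadd       -7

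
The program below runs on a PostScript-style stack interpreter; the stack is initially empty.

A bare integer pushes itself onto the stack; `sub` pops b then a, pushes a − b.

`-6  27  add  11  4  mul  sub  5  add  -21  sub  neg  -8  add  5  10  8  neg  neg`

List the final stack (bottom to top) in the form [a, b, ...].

[-11, 5, 10, 8]

-6  -> -6
27  -> -6 27
add -> 21
11  -> 21 11
4   -> 21 11 4
mul -> 21 44
sub -> -23
5   -> -23 5
add -> -18
-21 -> -18 -21
sub -> 3
neg -> -3
-8  -> -3 -8
add -> -11
5   -> -11 5
10  -> -11 5 10
8   -> -11 5 10 8
neg -> -11 5 10 -8
neg -> -11 5 10 8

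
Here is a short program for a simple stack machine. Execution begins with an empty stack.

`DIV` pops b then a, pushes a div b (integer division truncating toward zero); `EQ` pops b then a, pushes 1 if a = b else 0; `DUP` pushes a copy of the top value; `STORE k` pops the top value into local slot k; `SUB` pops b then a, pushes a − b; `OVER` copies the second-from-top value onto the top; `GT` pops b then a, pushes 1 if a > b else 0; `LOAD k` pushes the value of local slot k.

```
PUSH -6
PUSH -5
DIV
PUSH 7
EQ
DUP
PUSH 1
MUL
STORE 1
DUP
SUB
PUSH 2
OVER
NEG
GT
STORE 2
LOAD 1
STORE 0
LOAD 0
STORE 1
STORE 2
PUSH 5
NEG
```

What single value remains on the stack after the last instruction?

PUSH -6 -> -6
PUSH -5 -> -6 -5
DIV     -> 1
PUSH 7  -> 1 7
EQ      -> 0
DUP     -> 0 0
PUSH 1  -> 0 0 1
MUL     -> 0 0
STORE 1 -> 0
DUP     -> 0 0
SUB     -> 0
PUSH 2  -> 0 2
OVER    -> 0 2 0
NEG     -> 0 2 0
GT      -> 0 1
STORE 2 -> 0
LOAD 1  -> 0 0
STORE 0 -> 0
LOAD 0  -> 0 0
STORE 1 -> 0
STORE 2 -> (empty)
PUSH 5  -> 5
NEG     -> -5

-5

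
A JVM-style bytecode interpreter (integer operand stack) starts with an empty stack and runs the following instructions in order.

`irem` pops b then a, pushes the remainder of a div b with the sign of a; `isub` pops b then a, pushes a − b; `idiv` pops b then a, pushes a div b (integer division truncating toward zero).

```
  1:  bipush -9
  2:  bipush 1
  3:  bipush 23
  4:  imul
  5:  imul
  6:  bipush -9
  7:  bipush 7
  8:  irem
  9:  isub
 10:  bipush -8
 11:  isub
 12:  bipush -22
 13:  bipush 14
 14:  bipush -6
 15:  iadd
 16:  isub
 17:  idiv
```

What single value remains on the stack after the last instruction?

bipush -9   [-9]
bipush 1    [-9, 1]
bipush 23   [-9, 1, 23]
imul        [-9, 23]
imul        [-207]
bipush -9   [-207, -9]
bipush 7    [-207, -9, 7]
irem        [-207, -2]
isub        [-205]
bipush -8   [-205, -8]
isub        [-197]
bipush -22  [-197, -22]
bipush 14   [-197, -22, 14]
bipush -6   [-197, -22, 14, -6]
iadd        [-197, -22, 8]
isub        [-197, -30]
idiv        [6]

6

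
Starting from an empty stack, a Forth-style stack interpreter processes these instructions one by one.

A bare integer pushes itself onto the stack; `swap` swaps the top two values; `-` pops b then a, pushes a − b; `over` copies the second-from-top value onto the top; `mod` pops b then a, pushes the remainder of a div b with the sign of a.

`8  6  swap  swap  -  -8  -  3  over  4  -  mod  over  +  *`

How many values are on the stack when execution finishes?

1

8     8
6     8 6
swap  6 8
swap  8 6
-     2
-8    2 -8
-     10
3     10 3
over  10 3 10
4     10 3 10 4
-     10 3 6
mod   10 3
over  10 3 10
+     10 13
*     130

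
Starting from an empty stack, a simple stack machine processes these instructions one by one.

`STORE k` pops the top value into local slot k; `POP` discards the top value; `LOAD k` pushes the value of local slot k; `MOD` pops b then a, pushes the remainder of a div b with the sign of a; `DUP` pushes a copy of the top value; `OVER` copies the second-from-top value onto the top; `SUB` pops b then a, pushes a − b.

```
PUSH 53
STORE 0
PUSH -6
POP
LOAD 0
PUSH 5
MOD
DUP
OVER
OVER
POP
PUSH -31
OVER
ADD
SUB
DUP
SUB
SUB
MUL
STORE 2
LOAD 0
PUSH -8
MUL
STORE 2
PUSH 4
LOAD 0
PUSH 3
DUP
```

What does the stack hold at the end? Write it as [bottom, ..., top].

[4, 53, 3, 3]

PUSH 53  → 53
STORE 0  → (empty)
PUSH -6  → -6
POP      → (empty)
LOAD 0   → 53
PUSH 5   → 53 5
MOD      → 3
DUP      → 3 3
OVER     → 3 3 3
OVER     → 3 3 3 3
POP      → 3 3 3
PUSH -31 → 3 3 3 -31
OVER     → 3 3 3 -31 3
ADD      → 3 3 3 -28
SUB      → 3 3 31
DUP      → 3 3 31 31
SUB      → 3 3 0
SUB      → 3 3
MUL      → 9
STORE 2  → (empty)
LOAD 0   → 53
PUSH -8  → 53 -8
MUL      → -424
STORE 2  → (empty)
PUSH 4   → 4
LOAD 0   → 4 53
PUSH 3   → 4 53 3
DUP      → 4 53 3 3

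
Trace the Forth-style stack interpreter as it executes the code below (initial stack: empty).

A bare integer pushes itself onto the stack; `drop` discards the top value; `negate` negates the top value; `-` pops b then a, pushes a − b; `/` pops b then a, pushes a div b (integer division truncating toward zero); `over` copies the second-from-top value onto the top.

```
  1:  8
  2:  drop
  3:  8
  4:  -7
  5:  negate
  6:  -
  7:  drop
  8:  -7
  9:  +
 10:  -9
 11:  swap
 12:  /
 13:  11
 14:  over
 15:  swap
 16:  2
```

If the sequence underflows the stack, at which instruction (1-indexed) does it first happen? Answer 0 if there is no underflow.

8      → 8
drop   → (empty)
8      → 8
-7     → 8 -7
negate → 8 7
-      → 1
drop   → (empty)
-7     → -7
+  — needs 2 operands, stack has 1 → underflow

9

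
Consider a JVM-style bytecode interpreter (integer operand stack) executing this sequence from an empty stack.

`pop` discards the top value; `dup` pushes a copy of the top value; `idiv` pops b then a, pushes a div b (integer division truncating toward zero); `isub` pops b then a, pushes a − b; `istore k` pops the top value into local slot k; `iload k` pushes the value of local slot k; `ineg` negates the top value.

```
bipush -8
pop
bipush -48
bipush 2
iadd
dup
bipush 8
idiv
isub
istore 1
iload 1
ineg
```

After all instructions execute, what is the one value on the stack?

41

bipush -8  -> [-8]
pop        -> []
bipush -48 -> [-48]
bipush 2   -> [-48, 2]
iadd       -> [-46]
dup        -> [-46, -46]
bipush 8   -> [-46, -46, 8]
idiv       -> [-46, -5]
isub       -> [-41]
istore 1   -> []
iload 1    -> [-41]
ineg       -> [41]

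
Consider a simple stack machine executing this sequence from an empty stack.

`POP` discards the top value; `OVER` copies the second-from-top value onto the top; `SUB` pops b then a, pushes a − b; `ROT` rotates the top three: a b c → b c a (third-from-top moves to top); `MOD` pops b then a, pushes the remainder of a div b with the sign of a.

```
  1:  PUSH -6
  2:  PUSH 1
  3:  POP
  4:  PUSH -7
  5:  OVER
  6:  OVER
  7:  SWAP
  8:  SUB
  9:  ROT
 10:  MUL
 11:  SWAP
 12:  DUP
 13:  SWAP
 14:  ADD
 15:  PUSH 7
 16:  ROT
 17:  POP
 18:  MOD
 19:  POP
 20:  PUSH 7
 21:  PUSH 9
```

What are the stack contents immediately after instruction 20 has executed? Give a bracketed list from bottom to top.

PUSH -6 -> [-6]
PUSH 1  -> [-6, 1]
POP     -> [-6]
PUSH -7 -> [-6, -7]
OVER    -> [-6, -7, -6]
OVER    -> [-6, -7, -6, -7]
SWAP    -> [-6, -7, -7, -6]
SUB     -> [-6, -7, -1]
ROT     -> [-7, -1, -6]
MUL     -> [-7, 6]
SWAP    -> [6, -7]
DUP     -> [6, -7, -7]
SWAP    -> [6, -7, -7]
ADD     -> [6, -14]
PUSH 7  -> [6, -14, 7]
ROT     -> [-14, 7, 6]
POP     -> [-14, 7]
MOD     -> [0]
POP     -> []
PUSH 7  -> [7]

[7]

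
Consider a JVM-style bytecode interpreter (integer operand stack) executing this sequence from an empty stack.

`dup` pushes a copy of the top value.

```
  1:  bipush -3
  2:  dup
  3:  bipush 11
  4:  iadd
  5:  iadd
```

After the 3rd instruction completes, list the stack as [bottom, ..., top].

[-3, -3, 11]

bipush -3 -> -3
dup       -> -3 -3
bipush 11 -> -3 -3 11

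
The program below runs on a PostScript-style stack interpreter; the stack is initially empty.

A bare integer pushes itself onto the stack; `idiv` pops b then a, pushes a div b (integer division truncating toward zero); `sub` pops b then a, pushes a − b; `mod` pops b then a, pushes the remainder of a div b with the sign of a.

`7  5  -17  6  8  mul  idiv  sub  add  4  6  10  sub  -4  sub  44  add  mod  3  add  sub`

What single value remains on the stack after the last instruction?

5

7    : 7
5    : 7 5
-17  : 7 5 -17
6    : 7 5 -17 6
8    : 7 5 -17 6 8
mul  : 7 5 -17 48
idiv : 7 5 0
sub  : 7 5
add  : 12
4    : 12 4
6    : 12 4 6
10   : 12 4 6 10
sub  : 12 4 -4
-4   : 12 4 -4 -4
sub  : 12 4 0
44   : 12 4 0 44
add  : 12 4 44
mod  : 12 4
3    : 12 4 3
add  : 12 7
sub  : 5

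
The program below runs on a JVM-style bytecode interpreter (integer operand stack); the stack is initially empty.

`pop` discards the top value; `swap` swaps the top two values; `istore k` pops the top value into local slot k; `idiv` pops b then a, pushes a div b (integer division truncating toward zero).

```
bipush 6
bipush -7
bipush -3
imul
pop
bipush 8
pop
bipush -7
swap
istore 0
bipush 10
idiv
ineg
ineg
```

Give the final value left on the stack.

0

bipush 6  → 6
bipush -7 → 6 -7
bipush -3 → 6 -7 -3
imul      → 6 21
pop       → 6
bipush 8  → 6 8
pop       → 6
bipush -7 → 6 -7
swap      → -7 6
istore 0  → -7
bipush 10 → -7 10
idiv      → 0
ineg      → 0
ineg      → 0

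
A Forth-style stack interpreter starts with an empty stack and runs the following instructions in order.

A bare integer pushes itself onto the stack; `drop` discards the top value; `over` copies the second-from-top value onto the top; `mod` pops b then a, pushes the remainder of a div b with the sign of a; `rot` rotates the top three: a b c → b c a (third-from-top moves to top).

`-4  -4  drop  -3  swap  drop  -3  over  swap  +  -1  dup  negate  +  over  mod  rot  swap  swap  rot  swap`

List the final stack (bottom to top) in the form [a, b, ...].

[0, -6, -3]

-4     -> -4
-4     -> -4 -4
drop   -> -4
-3     -> -4 -3
swap   -> -3 -4
drop   -> -3
-3     -> -3 -3
over   -> -3 -3 -3
swap   -> -3 -3 -3
+      -> -3 -6
-1     -> -3 -6 -1
dup    -> -3 -6 -1 -1
negate -> -3 -6 -1 1
+      -> -3 -6 0
over   -> -3 -6 0 -6
mod    -> -3 -6 0
rot    -> -6 0 -3
swap   -> -6 -3 0
swap   -> -6 0 -3
rot    -> 0 -3 -6
swap   -> 0 -6 -3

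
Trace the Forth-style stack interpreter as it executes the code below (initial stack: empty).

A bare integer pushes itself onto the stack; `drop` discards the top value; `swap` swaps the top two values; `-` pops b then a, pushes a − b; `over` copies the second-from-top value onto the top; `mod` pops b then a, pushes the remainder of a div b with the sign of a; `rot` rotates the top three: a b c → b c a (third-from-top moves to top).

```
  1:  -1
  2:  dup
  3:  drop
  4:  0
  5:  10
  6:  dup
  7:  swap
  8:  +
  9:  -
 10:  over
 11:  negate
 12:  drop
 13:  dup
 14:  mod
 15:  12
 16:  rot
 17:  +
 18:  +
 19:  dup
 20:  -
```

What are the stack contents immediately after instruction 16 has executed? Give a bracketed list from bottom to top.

-1     -> [-1]
dup    -> [-1, -1]
drop   -> [-1]
0      -> [-1, 0]
10     -> [-1, 0, 10]
dup    -> [-1, 0, 10, 10]
swap   -> [-1, 0, 10, 10]
+      -> [-1, 0, 20]
-      -> [-1, -20]
over   -> [-1, -20, -1]
negate -> [-1, -20, 1]
drop   -> [-1, -20]
dup    -> [-1, -20, -20]
mod    -> [-1, 0]
12     -> [-1, 0, 12]
rot    -> [0, 12, -1]

[0, 12, -1]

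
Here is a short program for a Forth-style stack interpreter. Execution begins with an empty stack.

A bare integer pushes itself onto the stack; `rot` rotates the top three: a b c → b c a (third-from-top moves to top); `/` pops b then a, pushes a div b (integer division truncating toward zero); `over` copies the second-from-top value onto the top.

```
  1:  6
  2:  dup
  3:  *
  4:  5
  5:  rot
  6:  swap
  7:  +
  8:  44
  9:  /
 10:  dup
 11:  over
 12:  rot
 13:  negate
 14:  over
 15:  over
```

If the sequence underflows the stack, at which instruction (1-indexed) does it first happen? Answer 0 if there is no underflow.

6   → 6
dup → 6 6
*   → 36
5   → 36 5
rot  — needs 3 operands, stack has 2 → underflow

5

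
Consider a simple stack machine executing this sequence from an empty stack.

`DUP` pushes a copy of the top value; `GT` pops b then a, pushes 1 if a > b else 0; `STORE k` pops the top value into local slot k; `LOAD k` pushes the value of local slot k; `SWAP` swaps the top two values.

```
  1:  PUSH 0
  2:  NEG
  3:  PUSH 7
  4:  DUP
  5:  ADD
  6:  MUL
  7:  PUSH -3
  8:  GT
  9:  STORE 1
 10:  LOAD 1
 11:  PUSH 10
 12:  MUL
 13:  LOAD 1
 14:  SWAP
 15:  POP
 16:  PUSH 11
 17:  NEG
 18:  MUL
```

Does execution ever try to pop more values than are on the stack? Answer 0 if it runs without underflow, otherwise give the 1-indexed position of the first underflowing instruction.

0

PUSH 0  -> 0
NEG     -> 0
PUSH 7  -> 0 7
DUP     -> 0 7 7
ADD     -> 0 14
MUL     -> 0
PUSH -3 -> 0 -3
GT      -> 1
STORE 1 -> (empty)
LOAD 1  -> 1
PUSH 10 -> 1 10
MUL     -> 10
LOAD 1  -> 10 1
SWAP    -> 1 10
POP     -> 1
PUSH 11 -> 1 11
NEG     -> 1 -11
MUL     -> -11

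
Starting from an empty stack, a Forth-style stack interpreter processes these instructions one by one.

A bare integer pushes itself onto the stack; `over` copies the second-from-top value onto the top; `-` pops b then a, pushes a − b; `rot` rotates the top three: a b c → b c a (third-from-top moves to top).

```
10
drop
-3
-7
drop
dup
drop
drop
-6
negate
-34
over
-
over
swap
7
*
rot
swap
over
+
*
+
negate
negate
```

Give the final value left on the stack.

10     -> 10
drop   -> (empty)
-3     -> -3
-7     -> -3 -7
drop   -> -3
dup    -> -3 -3
drop   -> -3
drop   -> (empty)
-6     -> -6
negate -> 6
-34    -> 6 -34
over   -> 6 -34 6
-      -> 6 -40
over   -> 6 -40 6
swap   -> 6 6 -40
7      -> 6 6 -40 7
*      -> 6 6 -280
rot    -> 6 -280 6
swap   -> 6 6 -280
over   -> 6 6 -280 6
+      -> 6 6 -274
*      -> 6 -1644
+      -> -1638
negate -> 1638
negate -> -1638

-1638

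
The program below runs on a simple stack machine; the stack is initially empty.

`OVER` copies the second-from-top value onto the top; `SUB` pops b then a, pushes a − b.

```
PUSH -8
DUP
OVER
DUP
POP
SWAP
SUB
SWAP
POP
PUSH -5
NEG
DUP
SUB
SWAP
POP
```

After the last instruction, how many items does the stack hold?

1

PUSH -8 → [-8]
DUP     → [-8, -8]
OVER    → [-8, -8, -8]
DUP     → [-8, -8, -8, -8]
POP     → [-8, -8, -8]
SWAP    → [-8, -8, -8]
SUB     → [-8, 0]
SWAP    → [0, -8]
POP     → [0]
PUSH -5 → [0, -5]
NEG     → [0, 5]
DUP     → [0, 5, 5]
SUB     → [0, 0]
SWAP    → [0, 0]
POP     → [0]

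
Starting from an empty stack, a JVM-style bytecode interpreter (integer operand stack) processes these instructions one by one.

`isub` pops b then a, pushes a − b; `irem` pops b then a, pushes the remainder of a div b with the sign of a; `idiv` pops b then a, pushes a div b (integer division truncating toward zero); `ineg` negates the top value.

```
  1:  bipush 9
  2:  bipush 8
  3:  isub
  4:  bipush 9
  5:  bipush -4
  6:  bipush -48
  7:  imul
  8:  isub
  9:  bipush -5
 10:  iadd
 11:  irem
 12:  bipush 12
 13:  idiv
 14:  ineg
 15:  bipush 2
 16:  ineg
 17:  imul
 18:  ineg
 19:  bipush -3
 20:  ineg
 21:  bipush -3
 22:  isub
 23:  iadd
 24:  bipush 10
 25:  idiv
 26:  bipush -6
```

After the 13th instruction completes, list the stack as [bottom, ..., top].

bipush 9   : [9]
bipush 8   : [9, 8]
isub       : [1]
bipush 9   : [1, 9]
bipush -4  : [1, 9, -4]
bipush -48 : [1, 9, -4, -48]
imul       : [1, 9, 192]
isub       : [1, -183]
bipush -5  : [1, -183, -5]
iadd       : [1, -188]
irem       : [1]
bipush 12  : [1, 12]
idiv       : [0]

[0]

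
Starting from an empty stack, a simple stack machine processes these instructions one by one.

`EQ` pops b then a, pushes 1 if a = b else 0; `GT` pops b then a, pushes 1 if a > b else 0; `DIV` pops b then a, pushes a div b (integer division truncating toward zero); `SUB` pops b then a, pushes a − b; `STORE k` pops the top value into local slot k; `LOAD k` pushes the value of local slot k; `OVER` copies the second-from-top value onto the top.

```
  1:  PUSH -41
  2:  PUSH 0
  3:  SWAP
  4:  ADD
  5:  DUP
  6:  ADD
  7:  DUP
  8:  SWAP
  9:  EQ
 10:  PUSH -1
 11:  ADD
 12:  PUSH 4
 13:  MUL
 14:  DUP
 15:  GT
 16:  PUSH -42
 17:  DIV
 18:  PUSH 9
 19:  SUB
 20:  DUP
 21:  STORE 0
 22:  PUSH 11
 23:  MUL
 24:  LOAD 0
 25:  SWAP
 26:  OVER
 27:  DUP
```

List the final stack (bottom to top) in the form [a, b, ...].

[-9, -99, -9, -9]

PUSH -41 → [-41]
PUSH 0   → [-41, 0]
SWAP     → [0, -41]
ADD      → [-41]
DUP      → [-41, -41]
ADD      → [-82]
DUP      → [-82, -82]
SWAP     → [-82, -82]
EQ       → [1]
PUSH -1  → [1, -1]
ADD      → [0]
PUSH 4   → [0, 4]
MUL      → [0]
DUP      → [0, 0]
GT       → [0]
PUSH -42 → [0, -42]
DIV      → [0]
PUSH 9   → [0, 9]
SUB      → [-9]
DUP      → [-9, -9]
STORE 0  → [-9]
PUSH 11  → [-9, 11]
MUL      → [-99]
LOAD 0   → [-99, -9]
SWAP     → [-9, -99]
OVER     → [-9, -99, -9]
DUP      → [-9, -99, -9, -9]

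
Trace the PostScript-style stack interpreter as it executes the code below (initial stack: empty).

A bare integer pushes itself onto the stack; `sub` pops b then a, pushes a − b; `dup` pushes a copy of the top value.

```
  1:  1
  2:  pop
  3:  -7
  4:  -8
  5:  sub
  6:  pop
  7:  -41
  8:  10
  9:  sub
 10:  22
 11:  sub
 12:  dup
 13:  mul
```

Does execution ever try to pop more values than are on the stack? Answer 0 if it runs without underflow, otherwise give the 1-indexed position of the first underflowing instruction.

1   → 1
pop → (empty)
-7  → -7
-8  → -7 -8
sub → 1
pop → (empty)
-41 → -41
10  → -41 10
sub → -51
22  → -51 22
sub → -73
dup → -73 -73
mul → 5329

0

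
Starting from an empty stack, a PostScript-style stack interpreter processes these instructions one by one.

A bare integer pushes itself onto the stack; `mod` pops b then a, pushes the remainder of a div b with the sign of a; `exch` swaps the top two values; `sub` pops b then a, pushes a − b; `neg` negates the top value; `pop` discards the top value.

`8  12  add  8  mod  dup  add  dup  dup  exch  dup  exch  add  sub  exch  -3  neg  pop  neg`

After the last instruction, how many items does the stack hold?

2

8    → 8
12   → 8 12
add  → 20
8    → 20 8
mod  → 4
dup  → 4 4
add  → 8
dup  → 8 8
dup  → 8 8 8
exch → 8 8 8
dup  → 8 8 8 8
exch → 8 8 8 8
add  → 8 8 16
sub  → 8 -8
exch → -8 8
-3   → -8 8 -3
neg  → -8 8 3
pop  → -8 8
neg  → -8 -8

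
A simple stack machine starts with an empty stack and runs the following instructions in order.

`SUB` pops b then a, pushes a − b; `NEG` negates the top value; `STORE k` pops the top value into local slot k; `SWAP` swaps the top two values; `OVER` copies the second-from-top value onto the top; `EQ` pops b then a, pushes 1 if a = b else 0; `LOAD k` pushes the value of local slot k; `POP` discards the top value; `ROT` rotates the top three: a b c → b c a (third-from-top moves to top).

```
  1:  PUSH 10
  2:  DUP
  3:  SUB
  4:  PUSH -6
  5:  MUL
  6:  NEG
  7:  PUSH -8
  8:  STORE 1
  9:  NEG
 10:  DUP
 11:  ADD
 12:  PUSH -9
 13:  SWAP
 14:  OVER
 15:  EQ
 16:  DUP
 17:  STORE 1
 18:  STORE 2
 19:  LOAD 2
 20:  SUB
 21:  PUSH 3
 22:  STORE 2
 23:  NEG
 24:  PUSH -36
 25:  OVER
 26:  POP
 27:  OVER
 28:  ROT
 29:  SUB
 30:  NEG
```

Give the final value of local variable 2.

PUSH 10  → [10]
DUP      → [10, 10]
SUB      → [0]
PUSH -6  → [0, -6]
MUL      → [0]
NEG      → [0]
PUSH -8  → [0, -8]
STORE 1  → [0]
NEG      → [0]
DUP      → [0, 0]
ADD      → [0]
PUSH -9  → [0, -9]
SWAP     → [-9, 0]
OVER     → [-9, 0, -9]
EQ       → [-9, 0]
DUP      → [-9, 0, 0]
STORE 1  → [-9, 0]
STORE 2  → [-9]
LOAD 2   → [-9, 0]
SUB      → [-9]
PUSH 3   → [-9, 3]
STORE 2  → [-9]
NEG      → [9]
PUSH -36 → [9, -36]
OVER     → [9, -36, 9]
POP      → [9, -36]
OVER     → [9, -36, 9]
ROT      → [-36, 9, 9]
SUB      → [-36, 0]
NEG      → [-36, 0]

3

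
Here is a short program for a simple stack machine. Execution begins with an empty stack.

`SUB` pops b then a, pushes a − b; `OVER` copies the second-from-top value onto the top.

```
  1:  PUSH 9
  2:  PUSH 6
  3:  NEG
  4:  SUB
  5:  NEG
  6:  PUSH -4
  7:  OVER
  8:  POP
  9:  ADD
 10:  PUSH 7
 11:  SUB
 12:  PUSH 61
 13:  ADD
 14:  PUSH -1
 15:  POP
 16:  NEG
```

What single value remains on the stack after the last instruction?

PUSH 9  -> [9]
PUSH 6  -> [9, 6]
NEG     -> [9, -6]
SUB     -> [15]
NEG     -> [-15]
PUSH -4 -> [-15, -4]
OVER    -> [-15, -4, -15]
POP     -> [-15, -4]
ADD     -> [-19]
PUSH 7  -> [-19, 7]
SUB     -> [-26]
PUSH 61 -> [-26, 61]
ADD     -> [35]
PUSH -1 -> [35, -1]
POP     -> [35]
NEG     -> [-35]

-35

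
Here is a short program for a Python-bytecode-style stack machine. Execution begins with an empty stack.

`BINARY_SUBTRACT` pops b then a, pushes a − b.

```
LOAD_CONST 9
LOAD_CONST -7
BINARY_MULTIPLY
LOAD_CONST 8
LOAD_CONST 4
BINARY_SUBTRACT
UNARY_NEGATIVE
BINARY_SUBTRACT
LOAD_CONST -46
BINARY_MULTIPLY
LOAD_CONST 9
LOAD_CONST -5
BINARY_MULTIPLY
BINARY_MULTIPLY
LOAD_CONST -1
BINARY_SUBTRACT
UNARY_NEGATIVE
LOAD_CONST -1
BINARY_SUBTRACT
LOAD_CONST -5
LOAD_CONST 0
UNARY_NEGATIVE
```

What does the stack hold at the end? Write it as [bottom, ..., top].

LOAD_CONST 9    -> 9
LOAD_CONST -7   -> 9 -7
BINARY_MULTIPLY -> -63
LOAD_CONST 8    -> -63 8
LOAD_CONST 4    -> -63 8 4
BINARY_SUBTRACT -> -63 4
UNARY_NEGATIVE  -> -63 -4
BINARY_SUBTRACT -> -59
LOAD_CONST -46  -> -59 -46
BINARY_MULTIPLY -> 2714
LOAD_CONST 9    -> 2714 9
LOAD_CONST -5   -> 2714 9 -5
BINARY_MULTIPLY -> 2714 -45
BINARY_MULTIPLY -> -122130
LOAD_CONST -1   -> -122130 -1
BINARY_SUBTRACT -> -122129
UNARY_NEGATIVE  -> 122129
LOAD_CONST -1   -> 122129 -1
BINARY_SUBTRACT -> 122130
LOAD_CONST -5   -> 122130 -5
LOAD_CONST 0    -> 122130 -5 0
UNARY_NEGATIVE  -> 122130 -5 0

[122130, -5, 0]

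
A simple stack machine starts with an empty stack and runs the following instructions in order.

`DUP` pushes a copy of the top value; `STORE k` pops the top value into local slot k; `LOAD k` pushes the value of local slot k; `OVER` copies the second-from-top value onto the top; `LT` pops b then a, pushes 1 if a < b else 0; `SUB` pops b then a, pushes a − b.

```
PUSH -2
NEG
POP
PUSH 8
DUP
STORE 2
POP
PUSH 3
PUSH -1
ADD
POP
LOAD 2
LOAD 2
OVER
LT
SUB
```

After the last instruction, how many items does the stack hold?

PUSH -2 : [-2]
NEG     : [2]
POP     : []
PUSH 8  : [8]
DUP     : [8, 8]
STORE 2 : [8]
POP     : []
PUSH 3  : [3]
PUSH -1 : [3, -1]
ADD     : [2]
POP     : []
LOAD 2  : [8]
LOAD 2  : [8, 8]
OVER    : [8, 8, 8]
LT      : [8, 0]
SUB     : [8]

1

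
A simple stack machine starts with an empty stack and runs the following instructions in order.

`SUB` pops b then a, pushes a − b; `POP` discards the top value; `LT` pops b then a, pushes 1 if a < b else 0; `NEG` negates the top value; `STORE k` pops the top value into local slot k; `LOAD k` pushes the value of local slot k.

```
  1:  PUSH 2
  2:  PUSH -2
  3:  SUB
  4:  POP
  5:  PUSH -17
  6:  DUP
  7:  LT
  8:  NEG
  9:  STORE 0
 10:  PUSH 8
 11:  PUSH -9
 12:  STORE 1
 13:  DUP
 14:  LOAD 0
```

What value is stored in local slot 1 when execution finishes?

-9

PUSH 2   → 2
PUSH -2  → 2 -2
SUB      → 4
POP      → (empty)
PUSH -17 → -17
DUP      → -17 -17
LT       → 0
NEG      → 0
STORE 0  → (empty)
PUSH 8   → 8
PUSH -9  → 8 -9
STORE 1  → 8
DUP      → 8 8
LOAD 0   → 8 8 0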